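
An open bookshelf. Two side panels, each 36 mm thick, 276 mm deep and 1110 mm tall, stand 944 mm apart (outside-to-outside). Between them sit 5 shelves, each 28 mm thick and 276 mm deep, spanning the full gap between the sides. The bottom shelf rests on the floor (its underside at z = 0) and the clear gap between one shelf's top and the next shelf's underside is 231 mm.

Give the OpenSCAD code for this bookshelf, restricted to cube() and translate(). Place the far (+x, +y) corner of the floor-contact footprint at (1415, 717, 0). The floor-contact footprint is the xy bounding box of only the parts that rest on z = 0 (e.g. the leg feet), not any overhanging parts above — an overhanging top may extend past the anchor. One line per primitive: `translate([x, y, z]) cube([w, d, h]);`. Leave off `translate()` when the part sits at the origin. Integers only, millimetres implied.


translate([471, 441, 0]) cube([36, 276, 1110]);
translate([1379, 441, 0]) cube([36, 276, 1110]);
translate([507, 441, 0]) cube([872, 276, 28]);
translate([507, 441, 259]) cube([872, 276, 28]);
translate([507, 441, 518]) cube([872, 276, 28]);
translate([507, 441, 777]) cube([872, 276, 28]);
translate([507, 441, 1036]) cube([872, 276, 28]);


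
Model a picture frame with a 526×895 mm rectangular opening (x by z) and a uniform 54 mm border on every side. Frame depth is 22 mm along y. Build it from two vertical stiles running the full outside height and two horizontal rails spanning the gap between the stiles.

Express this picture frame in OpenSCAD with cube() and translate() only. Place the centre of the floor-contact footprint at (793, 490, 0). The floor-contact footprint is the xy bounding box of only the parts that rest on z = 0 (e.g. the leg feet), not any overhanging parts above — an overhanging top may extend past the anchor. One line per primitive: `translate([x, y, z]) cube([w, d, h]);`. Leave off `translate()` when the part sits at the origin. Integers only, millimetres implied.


translate([476, 479, 0]) cube([54, 22, 1003]);
translate([1056, 479, 0]) cube([54, 22, 1003]);
translate([530, 479, 0]) cube([526, 22, 54]);
translate([530, 479, 949]) cube([526, 22, 54]);


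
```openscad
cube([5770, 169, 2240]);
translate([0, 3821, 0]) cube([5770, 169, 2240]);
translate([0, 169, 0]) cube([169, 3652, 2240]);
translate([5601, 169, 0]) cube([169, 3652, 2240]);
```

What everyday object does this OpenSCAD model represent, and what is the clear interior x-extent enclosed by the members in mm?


A house (or room) frame. The interior width is 5432 mm.

Four 2240 mm walls enclosing a rectangle with no floor or roof — a room or house frame. Outside width is 5770 mm and wall thickness is 169 mm, so the interior width is 5770 − 2 × 169 = 5432 mm.


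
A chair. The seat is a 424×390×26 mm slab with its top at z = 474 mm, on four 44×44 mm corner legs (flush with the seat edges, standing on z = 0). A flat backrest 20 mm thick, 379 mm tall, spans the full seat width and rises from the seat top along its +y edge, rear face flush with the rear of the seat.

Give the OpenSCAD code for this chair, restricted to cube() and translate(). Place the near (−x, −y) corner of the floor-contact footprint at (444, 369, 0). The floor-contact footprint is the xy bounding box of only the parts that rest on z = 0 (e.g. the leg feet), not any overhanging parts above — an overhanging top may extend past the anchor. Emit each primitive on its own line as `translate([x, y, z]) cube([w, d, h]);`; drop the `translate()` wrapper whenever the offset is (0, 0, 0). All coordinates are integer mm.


// leg_h = 474 - 26 = 448
translate([444, 369, 448]) cube([424, 390, 26]);
translate([444, 369, 0]) cube([44, 44, 448]);
translate([824, 369, 0]) cube([44, 44, 448]);
translate([444, 715, 0]) cube([44, 44, 448]);
translate([824, 715, 0]) cube([44, 44, 448]);
translate([444, 739, 474]) cube([424, 20, 379]);


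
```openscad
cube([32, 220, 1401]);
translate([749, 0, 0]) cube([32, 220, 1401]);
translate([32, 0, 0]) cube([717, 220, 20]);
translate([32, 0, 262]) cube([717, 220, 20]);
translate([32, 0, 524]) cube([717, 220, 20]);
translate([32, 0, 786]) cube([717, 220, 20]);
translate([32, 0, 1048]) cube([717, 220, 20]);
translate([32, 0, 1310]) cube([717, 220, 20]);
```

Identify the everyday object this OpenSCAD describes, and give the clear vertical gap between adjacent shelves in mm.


A bookshelf. The clear shelf gap is 242 mm.

Two tall side panels with 6 horizontal boards between them — a bookshelf. The first two shelf undersides are at z = 0 and z = 262; with shelf thickness 20, the clear gap is 262 − 0 − 20 = 242 mm.


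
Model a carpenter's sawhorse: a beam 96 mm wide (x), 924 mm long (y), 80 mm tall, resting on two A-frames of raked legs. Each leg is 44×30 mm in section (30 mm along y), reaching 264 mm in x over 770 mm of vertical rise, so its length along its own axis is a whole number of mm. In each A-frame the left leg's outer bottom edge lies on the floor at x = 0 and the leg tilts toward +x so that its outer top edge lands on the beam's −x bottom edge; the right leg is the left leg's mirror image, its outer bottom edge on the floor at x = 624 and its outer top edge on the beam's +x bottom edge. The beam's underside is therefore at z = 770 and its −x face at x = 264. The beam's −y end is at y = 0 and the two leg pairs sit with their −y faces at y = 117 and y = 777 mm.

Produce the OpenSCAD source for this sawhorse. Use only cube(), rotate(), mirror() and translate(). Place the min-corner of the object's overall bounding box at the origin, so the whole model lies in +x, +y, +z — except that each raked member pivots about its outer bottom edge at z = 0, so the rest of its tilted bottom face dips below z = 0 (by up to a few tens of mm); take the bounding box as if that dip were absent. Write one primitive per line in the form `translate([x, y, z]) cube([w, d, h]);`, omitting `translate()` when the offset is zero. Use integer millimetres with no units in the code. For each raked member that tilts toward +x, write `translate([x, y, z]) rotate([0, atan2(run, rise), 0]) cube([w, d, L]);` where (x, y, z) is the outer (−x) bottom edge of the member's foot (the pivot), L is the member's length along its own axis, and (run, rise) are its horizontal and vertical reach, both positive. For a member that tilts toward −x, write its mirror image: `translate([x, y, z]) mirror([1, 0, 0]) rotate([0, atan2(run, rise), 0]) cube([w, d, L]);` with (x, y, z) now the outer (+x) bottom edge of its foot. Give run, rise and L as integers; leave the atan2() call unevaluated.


translate([264, 0, 770]) cube([96, 924, 80]);
translate([0, 117, 0]) rotate([0, atan2(264, 770), 0]) cube([44, 30, 814]);
translate([624, 117, 0]) mirror([1, 0, 0]) rotate([0, atan2(264, 770), 0]) cube([44, 30, 814]);
translate([0, 777, 0]) rotate([0, atan2(264, 770), 0]) cube([44, 30, 814]);
translate([624, 777, 0]) mirror([1, 0, 0]) rotate([0, atan2(264, 770), 0]) cube([44, 30, 814]);


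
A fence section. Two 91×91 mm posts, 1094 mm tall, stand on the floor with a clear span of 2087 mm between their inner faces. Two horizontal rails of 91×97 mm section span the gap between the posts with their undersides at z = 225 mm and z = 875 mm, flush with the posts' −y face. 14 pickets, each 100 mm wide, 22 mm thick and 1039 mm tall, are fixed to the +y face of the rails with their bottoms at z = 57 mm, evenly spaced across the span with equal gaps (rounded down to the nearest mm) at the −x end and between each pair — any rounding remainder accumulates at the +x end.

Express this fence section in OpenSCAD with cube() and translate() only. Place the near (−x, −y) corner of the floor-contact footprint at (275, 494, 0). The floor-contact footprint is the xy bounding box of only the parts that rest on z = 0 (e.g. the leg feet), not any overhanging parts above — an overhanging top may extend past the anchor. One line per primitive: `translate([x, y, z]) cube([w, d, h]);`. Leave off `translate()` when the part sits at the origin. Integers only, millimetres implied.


translate([275, 494, 0]) cube([91, 91, 1094]);
translate([2453, 494, 0]) cube([91, 91, 1094]);
translate([366, 494, 225]) cube([2087, 91, 97]);
translate([366, 494, 875]) cube([2087, 91, 97]);
translate([411, 585, 57]) cube([100, 22, 1039]);
translate([556, 585, 57]) cube([100, 22, 1039]);
translate([701, 585, 57]) cube([100, 22, 1039]);
translate([846, 585, 57]) cube([100, 22, 1039]);
translate([991, 585, 57]) cube([100, 22, 1039]);
translate([1136, 585, 57]) cube([100, 22, 1039]);
translate([1281, 585, 57]) cube([100, 22, 1039]);
translate([1426, 585, 57]) cube([100, 22, 1039]);
translate([1571, 585, 57]) cube([100, 22, 1039]);
translate([1716, 585, 57]) cube([100, 22, 1039]);
translate([1861, 585, 57]) cube([100, 22, 1039]);
translate([2006, 585, 57]) cube([100, 22, 1039]);
translate([2151, 585, 57]) cube([100, 22, 1039]);
translate([2296, 585, 57]) cube([100, 22, 1039]);


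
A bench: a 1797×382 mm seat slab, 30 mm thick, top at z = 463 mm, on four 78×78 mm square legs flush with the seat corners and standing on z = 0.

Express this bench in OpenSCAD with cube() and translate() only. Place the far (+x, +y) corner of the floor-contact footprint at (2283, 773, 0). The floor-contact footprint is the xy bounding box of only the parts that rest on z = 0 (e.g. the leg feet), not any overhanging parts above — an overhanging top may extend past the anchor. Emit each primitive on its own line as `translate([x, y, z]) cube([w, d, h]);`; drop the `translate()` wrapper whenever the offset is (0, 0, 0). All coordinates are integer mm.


translate([486, 391, 433]) cube([1797, 382, 30]);
translate([486, 391, 0]) cube([78, 78, 433]);
translate([486, 695, 0]) cube([78, 78, 433]);
translate([2205, 391, 0]) cube([78, 78, 433]);
translate([2205, 695, 0]) cube([78, 78, 433]);


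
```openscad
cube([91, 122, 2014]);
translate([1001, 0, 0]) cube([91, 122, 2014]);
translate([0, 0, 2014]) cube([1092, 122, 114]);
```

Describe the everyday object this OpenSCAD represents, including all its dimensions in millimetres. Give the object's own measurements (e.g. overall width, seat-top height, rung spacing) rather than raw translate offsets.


A door frame. The clear opening is 910 mm wide and 2014 mm high. Two 91 mm wide jambs, 122 mm deep, stand either side of the opening from the floor to the top of the opening. A 114 mm thick head sits across the top of both jambs, spanning the full outside width of the frame.


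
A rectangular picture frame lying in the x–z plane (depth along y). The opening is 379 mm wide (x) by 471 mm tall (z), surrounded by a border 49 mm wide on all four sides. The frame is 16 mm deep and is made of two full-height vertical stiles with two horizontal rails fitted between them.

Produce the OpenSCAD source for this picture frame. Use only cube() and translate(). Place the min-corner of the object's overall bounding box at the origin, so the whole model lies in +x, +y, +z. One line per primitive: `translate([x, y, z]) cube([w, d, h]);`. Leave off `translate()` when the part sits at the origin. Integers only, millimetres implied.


cube([49, 16, 569]);
translate([428, 0, 0]) cube([49, 16, 569]);
translate([49, 0, 0]) cube([379, 16, 49]);
translate([49, 0, 520]) cube([379, 16, 49]);


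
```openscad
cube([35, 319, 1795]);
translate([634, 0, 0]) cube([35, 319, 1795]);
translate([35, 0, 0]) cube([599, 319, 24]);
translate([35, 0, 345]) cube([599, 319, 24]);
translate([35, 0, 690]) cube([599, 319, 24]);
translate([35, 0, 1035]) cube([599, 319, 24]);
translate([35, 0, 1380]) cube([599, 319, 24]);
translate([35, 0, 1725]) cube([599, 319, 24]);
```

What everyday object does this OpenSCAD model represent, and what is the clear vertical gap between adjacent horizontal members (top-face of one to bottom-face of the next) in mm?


A bookshelf. The clear shelf gap is 321 mm.

Two tall side panels with 6 horizontal boards between them — a bookshelf. The first two shelf undersides are at z = 0 and z = 345; with shelf thickness 24, the clear gap is 345 − 0 − 24 = 321 mm.


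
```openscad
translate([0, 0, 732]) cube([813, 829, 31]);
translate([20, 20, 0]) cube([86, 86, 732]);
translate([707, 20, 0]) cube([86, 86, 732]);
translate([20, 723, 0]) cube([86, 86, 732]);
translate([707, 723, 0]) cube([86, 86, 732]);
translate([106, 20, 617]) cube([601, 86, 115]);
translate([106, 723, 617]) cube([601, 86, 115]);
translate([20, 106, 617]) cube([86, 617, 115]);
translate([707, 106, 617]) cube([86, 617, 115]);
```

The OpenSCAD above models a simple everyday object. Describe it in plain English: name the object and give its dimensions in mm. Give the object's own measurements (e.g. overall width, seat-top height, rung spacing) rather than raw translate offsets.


A table: top 813 mm (x) × 829 mm (y), 31 mm thick, upper face at z = 763 mm, on four 86×86 mm square legs, each inset 20 mm from the nearest pair of top edges from z = 0 to the bottom of the top. Four apron rails, 86 mm thick and 115 mm tall, run between adjacent legs with their top edges flush with the underside of the top and their outer faces flush with the legs' outer faces.


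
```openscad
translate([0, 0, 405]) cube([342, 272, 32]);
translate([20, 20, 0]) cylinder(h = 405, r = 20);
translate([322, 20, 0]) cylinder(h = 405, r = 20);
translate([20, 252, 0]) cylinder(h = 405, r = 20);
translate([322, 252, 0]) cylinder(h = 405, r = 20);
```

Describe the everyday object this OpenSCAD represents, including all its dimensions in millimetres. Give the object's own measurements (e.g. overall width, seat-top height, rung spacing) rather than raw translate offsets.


A four-legged stool. The seat is a 342×272×32 mm slab whose top surface is at z = 437 mm; four round legs, each 40 mm in diameter, run from the floor (z = 0) to the underside of the seat, each leg's axis is inset half a diameter from the nearest pair of seat edges (so the leg's bounding box is flush with the corner).


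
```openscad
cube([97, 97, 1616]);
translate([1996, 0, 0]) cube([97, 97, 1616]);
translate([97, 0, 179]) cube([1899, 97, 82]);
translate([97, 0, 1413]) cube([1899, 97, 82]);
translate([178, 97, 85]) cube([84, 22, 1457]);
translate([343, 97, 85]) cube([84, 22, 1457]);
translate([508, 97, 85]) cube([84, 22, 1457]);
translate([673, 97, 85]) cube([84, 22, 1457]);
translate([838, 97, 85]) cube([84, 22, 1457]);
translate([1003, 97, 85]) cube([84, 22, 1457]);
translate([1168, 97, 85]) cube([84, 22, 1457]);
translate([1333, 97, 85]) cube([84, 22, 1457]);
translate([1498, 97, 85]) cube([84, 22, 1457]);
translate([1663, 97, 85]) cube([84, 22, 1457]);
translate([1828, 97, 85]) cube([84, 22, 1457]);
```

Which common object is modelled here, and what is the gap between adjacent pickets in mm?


A fence section. The picket gap is 81 mm.

Two posts, two rails, 11 pickets — a fence section. Span 1899 mm holds 11 pickets of 84 mm with 12 equal gaps: ⌊(1899 − 11·84) / 12⌋ = 81 mm.


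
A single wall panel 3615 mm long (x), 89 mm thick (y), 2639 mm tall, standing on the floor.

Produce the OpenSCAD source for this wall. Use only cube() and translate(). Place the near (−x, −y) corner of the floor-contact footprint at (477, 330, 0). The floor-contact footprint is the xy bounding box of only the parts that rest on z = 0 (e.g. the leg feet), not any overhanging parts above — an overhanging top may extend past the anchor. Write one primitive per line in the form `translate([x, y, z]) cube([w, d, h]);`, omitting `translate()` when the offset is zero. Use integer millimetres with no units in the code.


translate([477, 330, 0]) cube([3615, 89, 2639]);


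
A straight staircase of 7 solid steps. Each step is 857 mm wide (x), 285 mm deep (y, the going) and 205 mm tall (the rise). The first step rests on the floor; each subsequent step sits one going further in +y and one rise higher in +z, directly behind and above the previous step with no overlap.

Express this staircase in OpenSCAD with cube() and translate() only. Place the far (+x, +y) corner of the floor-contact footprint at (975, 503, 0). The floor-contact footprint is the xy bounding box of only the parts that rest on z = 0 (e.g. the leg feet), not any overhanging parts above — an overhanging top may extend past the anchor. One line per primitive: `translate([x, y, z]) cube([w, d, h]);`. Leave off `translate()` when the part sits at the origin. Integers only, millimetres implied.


translate([118, 218, 0]) cube([857, 285, 205]);
translate([118, 503, 205]) cube([857, 285, 205]);
translate([118, 788, 410]) cube([857, 285, 205]);
translate([118, 1073, 615]) cube([857, 285, 205]);
translate([118, 1358, 820]) cube([857, 285, 205]);
translate([118, 1643, 1025]) cube([857, 285, 205]);
translate([118, 1928, 1230]) cube([857, 285, 205]);


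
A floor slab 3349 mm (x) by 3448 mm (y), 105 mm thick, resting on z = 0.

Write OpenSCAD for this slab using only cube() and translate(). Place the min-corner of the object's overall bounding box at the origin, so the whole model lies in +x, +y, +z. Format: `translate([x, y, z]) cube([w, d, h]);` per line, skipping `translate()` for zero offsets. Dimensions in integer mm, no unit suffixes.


cube([3349, 3448, 105]);


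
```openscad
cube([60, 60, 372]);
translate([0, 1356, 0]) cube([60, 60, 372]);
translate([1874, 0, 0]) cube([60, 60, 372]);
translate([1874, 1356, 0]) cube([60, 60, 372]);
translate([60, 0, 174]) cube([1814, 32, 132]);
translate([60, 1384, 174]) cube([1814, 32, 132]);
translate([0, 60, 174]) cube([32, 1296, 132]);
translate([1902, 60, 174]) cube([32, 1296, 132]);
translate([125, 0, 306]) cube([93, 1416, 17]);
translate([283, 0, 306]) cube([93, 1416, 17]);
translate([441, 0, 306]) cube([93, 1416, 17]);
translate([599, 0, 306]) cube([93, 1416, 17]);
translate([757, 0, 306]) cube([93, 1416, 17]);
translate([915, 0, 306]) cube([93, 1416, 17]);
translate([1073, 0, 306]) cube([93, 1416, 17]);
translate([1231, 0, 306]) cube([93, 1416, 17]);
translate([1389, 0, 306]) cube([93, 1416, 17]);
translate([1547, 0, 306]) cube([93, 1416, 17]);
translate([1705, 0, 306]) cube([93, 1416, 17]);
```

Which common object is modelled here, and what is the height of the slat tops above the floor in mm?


A bed frame. The slat-top height is 323 mm.

Four posts, four rails, and a row of slats — a bed frame. Slats sit on the rails at z = 174 + 132 = 306; with slat thickness 17, the top is 323 mm.


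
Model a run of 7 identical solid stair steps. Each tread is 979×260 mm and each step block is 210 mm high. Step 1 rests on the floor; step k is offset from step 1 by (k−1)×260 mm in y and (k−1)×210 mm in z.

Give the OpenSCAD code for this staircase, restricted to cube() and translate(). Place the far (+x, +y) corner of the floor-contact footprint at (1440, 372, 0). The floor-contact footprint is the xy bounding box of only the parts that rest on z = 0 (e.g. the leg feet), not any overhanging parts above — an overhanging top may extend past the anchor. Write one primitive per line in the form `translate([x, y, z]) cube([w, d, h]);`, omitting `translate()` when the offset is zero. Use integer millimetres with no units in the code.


translate([461, 112, 0]) cube([979, 260, 210]);
translate([461, 372, 210]) cube([979, 260, 210]);
translate([461, 632, 420]) cube([979, 260, 210]);
translate([461, 892, 630]) cube([979, 260, 210]);
translate([461, 1152, 840]) cube([979, 260, 210]);
translate([461, 1412, 1050]) cube([979, 260, 210]);
translate([461, 1672, 1260]) cube([979, 260, 210]);


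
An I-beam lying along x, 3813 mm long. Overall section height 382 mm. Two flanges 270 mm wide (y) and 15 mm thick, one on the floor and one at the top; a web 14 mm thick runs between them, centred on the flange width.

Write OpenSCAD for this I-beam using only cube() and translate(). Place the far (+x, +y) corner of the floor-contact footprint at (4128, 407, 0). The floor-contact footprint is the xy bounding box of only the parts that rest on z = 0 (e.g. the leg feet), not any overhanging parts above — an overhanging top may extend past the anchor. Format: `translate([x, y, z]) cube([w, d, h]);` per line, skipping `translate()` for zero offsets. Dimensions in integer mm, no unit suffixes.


translate([315, 137, 0]) cube([3813, 270, 15]);
translate([315, 265, 15]) cube([3813, 14, 352]);
translate([315, 137, 367]) cube([3813, 270, 15]);


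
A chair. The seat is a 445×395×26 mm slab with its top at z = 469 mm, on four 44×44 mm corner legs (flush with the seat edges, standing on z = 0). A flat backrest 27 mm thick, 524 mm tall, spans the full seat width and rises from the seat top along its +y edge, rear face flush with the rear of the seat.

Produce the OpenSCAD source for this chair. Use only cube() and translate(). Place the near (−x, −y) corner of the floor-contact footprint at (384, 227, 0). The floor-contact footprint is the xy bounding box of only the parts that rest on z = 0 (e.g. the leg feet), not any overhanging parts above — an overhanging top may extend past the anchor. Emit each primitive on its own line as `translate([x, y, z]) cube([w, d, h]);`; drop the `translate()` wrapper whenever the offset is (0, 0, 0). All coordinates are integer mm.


translate([384, 227, 443]) cube([445, 395, 26]);
translate([384, 227, 0]) cube([44, 44, 443]);
translate([785, 227, 0]) cube([44, 44, 443]);
translate([384, 578, 0]) cube([44, 44, 443]);
translate([785, 578, 0]) cube([44, 44, 443]);
translate([384, 595, 469]) cube([445, 27, 524]);


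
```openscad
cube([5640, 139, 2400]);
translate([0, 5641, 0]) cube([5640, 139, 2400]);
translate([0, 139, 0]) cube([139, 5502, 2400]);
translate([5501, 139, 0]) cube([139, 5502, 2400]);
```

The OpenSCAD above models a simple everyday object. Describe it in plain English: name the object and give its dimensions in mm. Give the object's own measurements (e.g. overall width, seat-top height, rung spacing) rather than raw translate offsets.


The wall frame of a small rectangular building: four walls, each 2400 mm tall and 139 mm thick, enclosing a footprint 5640 mm (x) by 5780 mm (y) outside-to-outside, with no floor or roof. The front and back walls (the −y and +y sides) span the full width; the two side walls fit between them.


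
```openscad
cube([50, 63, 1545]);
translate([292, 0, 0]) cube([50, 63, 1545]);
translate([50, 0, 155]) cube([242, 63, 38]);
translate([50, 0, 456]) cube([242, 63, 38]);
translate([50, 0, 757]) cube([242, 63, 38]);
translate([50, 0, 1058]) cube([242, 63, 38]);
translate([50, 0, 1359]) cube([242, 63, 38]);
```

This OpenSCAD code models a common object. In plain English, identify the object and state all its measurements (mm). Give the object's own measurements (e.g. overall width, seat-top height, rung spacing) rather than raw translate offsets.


A straight ladder. Two 50×63 mm vertical rails, 1545 mm tall, stand 342 mm apart (outside-to-outside) with their front faces coplanar on the −y side. 5 rungs, each 63 mm deep and 38 mm tall, span between the inner faces of the rails, front faces flush with the rails. The lowest rung's underside is at z = 155 mm and rungs are spaced 301 mm apart (underside to underside).


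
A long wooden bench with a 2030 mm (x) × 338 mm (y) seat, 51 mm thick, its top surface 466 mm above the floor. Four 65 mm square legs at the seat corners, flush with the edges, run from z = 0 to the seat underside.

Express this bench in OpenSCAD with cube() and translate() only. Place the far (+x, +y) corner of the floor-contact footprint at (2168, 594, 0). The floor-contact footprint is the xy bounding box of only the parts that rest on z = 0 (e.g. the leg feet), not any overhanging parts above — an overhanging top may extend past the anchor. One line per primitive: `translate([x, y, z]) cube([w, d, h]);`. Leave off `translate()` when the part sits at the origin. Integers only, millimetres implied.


translate([138, 256, 415]) cube([2030, 338, 51]);
translate([138, 256, 0]) cube([65, 65, 415]);
translate([138, 529, 0]) cube([65, 65, 415]);
translate([2103, 256, 0]) cube([65, 65, 415]);
translate([2103, 529, 0]) cube([65, 65, 415]);


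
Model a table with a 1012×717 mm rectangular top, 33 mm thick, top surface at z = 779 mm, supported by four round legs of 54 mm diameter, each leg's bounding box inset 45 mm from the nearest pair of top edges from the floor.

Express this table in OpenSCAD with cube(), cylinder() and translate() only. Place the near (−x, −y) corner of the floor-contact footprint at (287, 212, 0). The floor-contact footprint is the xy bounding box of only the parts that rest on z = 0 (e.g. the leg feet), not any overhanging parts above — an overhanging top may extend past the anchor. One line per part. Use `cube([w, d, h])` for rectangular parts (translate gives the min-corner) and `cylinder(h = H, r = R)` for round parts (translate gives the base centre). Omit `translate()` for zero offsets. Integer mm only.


translate([242, 167, 746]) cube([1012, 717, 33]);
translate([314, 239, 0]) cylinder(h = 746, r = 27);
translate([1182, 239, 0]) cylinder(h = 746, r = 27);
translate([314, 812, 0]) cylinder(h = 746, r = 27);
translate([1182, 812, 0]) cylinder(h = 746, r = 27);


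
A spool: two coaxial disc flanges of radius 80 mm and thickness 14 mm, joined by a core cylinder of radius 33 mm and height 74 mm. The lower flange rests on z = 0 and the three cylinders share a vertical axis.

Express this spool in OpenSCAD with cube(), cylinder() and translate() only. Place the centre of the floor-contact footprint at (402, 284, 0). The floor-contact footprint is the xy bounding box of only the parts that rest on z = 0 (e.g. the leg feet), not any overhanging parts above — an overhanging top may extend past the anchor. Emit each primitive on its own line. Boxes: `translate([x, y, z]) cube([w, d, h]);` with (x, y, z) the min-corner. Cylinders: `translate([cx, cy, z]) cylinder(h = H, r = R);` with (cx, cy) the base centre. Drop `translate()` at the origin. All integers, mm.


translate([402, 284, 0]) cylinder(h = 14, r = 80);
translate([402, 284, 14]) cylinder(h = 74, r = 33);
translate([402, 284, 88]) cylinder(h = 14, r = 80);


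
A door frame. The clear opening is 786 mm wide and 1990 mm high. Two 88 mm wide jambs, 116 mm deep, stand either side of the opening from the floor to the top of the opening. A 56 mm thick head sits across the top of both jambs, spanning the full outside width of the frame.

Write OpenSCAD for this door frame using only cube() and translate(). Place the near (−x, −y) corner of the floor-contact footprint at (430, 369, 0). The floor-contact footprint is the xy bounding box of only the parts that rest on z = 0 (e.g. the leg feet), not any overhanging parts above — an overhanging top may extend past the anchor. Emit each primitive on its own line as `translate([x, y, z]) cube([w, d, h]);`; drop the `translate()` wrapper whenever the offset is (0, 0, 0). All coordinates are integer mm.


translate([430, 369, 0]) cube([88, 116, 1990]);
translate([1304, 369, 0]) cube([88, 116, 1990]);
translate([430, 369, 1990]) cube([962, 116, 56]);


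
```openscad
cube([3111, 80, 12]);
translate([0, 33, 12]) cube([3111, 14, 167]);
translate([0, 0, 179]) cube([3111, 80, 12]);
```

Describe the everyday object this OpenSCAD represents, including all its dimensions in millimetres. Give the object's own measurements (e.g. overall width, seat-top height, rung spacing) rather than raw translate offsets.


An I-beam lying along x, 3111 mm long. Overall section height 191 mm. Two flanges 80 mm wide (y) and 12 mm thick, one on the floor and one at the top; a web 14 mm thick runs between them, centred on the flange width.


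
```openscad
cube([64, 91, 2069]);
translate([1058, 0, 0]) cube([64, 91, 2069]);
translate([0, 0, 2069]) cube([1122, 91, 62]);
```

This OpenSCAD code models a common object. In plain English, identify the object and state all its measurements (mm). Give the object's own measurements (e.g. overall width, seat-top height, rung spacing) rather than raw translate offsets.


A door frame. The clear opening is 994 mm wide and 2069 mm high. Two 64 mm wide jambs, 91 mm deep, stand either side of the opening from the floor to the top of the opening. A 62 mm thick head sits across the top of both jambs, spanning the full outside width of the frame.


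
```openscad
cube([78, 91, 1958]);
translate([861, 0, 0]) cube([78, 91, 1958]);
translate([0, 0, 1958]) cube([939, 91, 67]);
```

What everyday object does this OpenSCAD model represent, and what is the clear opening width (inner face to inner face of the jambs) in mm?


A door frame. The clear opening width is 783 mm.

Two 1958 mm tall posts with a header on top — a door frame. The left jamb is 78 mm wide at x = 0; the right jamb starts at x = 861. The clear opening is 861 − 78 = 783 mm.


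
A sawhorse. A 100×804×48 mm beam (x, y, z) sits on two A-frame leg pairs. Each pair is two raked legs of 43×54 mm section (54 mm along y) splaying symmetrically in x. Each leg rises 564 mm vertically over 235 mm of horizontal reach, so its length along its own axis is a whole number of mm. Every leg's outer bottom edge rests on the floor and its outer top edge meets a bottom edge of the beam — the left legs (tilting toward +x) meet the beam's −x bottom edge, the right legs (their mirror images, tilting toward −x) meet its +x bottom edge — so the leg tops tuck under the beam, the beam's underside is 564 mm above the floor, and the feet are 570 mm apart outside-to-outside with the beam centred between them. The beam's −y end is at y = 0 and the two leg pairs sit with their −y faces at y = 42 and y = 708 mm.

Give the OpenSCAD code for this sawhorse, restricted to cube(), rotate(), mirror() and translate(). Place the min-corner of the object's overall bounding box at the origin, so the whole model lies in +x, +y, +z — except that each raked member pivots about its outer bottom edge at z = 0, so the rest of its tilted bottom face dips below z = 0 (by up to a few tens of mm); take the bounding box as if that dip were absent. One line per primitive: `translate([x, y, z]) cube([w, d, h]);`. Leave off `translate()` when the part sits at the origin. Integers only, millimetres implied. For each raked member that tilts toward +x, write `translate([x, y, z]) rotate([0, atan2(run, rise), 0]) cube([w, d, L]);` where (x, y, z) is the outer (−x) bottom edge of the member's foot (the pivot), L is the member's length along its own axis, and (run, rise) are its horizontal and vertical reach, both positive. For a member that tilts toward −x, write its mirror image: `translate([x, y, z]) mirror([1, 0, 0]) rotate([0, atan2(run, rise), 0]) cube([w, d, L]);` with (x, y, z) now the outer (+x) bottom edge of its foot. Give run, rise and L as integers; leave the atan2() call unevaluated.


translate([235, 0, 564]) cube([100, 804, 48]);
translate([0, 42, 0]) rotate([0, atan2(235, 564), 0]) cube([43, 54, 611]);
translate([570, 42, 0]) mirror([1, 0, 0]) rotate([0, atan2(235, 564), 0]) cube([43, 54, 611]);
translate([0, 708, 0]) rotate([0, atan2(235, 564), 0]) cube([43, 54, 611]);
translate([570, 708, 0]) mirror([1, 0, 0]) rotate([0, atan2(235, 564), 0]) cube([43, 54, 611]);


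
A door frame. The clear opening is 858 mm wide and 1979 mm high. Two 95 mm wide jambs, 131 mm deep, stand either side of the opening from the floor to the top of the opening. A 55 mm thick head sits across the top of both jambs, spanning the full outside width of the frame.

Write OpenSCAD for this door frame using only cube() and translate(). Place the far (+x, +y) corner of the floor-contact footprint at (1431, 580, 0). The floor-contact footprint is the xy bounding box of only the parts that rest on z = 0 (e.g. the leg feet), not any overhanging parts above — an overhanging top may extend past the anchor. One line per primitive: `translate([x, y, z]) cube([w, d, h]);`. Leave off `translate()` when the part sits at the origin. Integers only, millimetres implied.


translate([383, 449, 0]) cube([95, 131, 1979]);
translate([1336, 449, 0]) cube([95, 131, 1979]);
translate([383, 449, 1979]) cube([1048, 131, 55]);


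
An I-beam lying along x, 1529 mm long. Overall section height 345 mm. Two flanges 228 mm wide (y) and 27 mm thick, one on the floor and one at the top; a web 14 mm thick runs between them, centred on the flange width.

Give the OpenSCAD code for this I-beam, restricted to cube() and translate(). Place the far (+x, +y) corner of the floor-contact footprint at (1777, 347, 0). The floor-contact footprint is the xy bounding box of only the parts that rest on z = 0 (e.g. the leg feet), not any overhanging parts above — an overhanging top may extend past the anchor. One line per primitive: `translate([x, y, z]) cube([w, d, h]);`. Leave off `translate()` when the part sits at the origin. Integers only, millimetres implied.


translate([248, 119, 0]) cube([1529, 228, 27]);
translate([248, 226, 27]) cube([1529, 14, 291]);
translate([248, 119, 318]) cube([1529, 228, 27]);


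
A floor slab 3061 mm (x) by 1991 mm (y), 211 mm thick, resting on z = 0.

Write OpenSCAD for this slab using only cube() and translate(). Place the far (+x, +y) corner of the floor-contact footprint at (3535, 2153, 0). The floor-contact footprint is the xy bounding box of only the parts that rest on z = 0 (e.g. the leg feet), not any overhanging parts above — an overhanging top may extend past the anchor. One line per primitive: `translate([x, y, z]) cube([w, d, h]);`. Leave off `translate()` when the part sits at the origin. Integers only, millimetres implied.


translate([474, 162, 0]) cube([3061, 1991, 211]);


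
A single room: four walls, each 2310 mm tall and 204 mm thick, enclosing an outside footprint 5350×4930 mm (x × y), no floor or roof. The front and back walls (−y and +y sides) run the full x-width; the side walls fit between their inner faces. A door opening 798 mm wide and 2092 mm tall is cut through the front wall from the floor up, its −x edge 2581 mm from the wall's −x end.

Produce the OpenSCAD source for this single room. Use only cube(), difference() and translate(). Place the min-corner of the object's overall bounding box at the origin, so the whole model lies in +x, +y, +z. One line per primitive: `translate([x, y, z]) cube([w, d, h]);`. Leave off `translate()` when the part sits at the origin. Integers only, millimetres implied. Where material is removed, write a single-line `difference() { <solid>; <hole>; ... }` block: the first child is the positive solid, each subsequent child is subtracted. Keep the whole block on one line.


difference() { cube([5350, 204, 2310]); translate([2581, 0, 0]) cube([798, 204, 2092]); }
translate([0, 4726, 0]) cube([5350, 204, 2310]);
translate([0, 204, 0]) cube([204, 4522, 2310]);
translate([5146, 204, 0]) cube([204, 4522, 2310]);


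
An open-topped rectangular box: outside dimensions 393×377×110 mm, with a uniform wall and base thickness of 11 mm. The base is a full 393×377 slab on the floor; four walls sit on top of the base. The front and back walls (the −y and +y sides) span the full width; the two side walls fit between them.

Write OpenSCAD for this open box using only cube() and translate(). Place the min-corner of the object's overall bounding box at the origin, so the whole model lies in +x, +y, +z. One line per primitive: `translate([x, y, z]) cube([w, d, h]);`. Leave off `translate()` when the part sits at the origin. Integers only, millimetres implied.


cube([393, 377, 11]);
translate([0, 0, 11]) cube([393, 11, 99]);
translate([0, 366, 11]) cube([393, 11, 99]);
translate([0, 11, 11]) cube([11, 355, 99]);
translate([382, 11, 11]) cube([11, 355, 99]);


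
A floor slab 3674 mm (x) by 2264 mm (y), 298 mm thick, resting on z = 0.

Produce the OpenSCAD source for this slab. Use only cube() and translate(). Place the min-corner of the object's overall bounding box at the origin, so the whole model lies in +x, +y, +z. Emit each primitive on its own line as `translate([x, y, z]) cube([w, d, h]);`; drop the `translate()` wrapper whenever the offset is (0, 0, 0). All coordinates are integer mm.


cube([3674, 2264, 298]);


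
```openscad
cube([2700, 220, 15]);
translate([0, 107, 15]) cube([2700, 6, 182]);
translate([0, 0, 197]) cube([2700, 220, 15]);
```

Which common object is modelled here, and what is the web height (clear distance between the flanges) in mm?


An I-beam. The web height is 182 mm.

Two wide flanges with a thin centred web — an I-beam. Overall 212 mm minus two 15 mm flanges gives a web of 212 − 2·15 = 182 mm.


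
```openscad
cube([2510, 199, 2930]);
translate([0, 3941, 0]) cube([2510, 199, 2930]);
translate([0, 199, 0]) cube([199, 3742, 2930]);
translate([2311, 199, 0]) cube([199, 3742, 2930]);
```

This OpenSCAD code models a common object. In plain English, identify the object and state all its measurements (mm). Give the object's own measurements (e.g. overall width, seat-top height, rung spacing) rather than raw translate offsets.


The wall frame of a small rectangular building: four walls, each 2930 mm tall and 199 mm thick, enclosing a footprint 2510 mm (x) by 4140 mm (y) outside-to-outside, with no floor or roof. The front and back walls (the −y and +y sides) span the full width; the two side walls fit between them.


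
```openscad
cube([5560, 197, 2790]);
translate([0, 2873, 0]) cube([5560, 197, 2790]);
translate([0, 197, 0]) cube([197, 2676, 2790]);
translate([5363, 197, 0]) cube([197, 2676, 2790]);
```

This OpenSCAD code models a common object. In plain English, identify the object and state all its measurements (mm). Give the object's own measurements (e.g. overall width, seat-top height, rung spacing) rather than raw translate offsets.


The wall frame of a small rectangular building: four walls, each 2790 mm tall and 197 mm thick, enclosing a footprint 5560 mm (x) by 3070 mm (y) outside-to-outside, with no floor or roof. The front and back walls (the −y and +y sides) span the full width; the two side walls fit between them.


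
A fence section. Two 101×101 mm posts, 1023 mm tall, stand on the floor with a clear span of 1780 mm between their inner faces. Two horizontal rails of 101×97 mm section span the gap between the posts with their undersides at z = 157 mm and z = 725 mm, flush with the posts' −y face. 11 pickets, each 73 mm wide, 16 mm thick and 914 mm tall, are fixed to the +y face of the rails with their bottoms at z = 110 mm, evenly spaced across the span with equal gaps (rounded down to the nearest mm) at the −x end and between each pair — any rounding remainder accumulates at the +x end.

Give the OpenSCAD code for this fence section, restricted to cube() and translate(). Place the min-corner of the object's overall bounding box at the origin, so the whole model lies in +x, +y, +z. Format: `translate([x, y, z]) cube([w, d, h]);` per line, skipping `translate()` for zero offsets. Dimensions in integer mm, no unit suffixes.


cube([101, 101, 1023]);
translate([1881, 0, 0]) cube([101, 101, 1023]);
translate([101, 0, 157]) cube([1780, 101, 97]);
translate([101, 0, 725]) cube([1780, 101, 97]);
translate([182, 101, 110]) cube([73, 16, 914]);
translate([336, 101, 110]) cube([73, 16, 914]);
translate([490, 101, 110]) cube([73, 16, 914]);
translate([644, 101, 110]) cube([73, 16, 914]);
translate([798, 101, 110]) cube([73, 16, 914]);
translate([952, 101, 110]) cube([73, 16, 914]);
translate([1106, 101, 110]) cube([73, 16, 914]);
translate([1260, 101, 110]) cube([73, 16, 914]);
translate([1414, 101, 110]) cube([73, 16, 914]);
translate([1568, 101, 110]) cube([73, 16, 914]);
translate([1722, 101, 110]) cube([73, 16, 914]);


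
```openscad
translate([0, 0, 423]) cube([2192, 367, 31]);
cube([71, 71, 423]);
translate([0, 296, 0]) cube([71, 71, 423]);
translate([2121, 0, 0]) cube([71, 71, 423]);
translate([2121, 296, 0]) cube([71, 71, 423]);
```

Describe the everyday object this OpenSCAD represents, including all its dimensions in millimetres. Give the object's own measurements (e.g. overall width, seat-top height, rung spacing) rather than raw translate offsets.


A long wooden bench with a 2192 mm (x) × 367 mm (y) seat, 31 mm thick, its top surface 454 mm above the floor. Four 71 mm square legs at the seat corners, flush with the edges, run from z = 0 to the seat underside.
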